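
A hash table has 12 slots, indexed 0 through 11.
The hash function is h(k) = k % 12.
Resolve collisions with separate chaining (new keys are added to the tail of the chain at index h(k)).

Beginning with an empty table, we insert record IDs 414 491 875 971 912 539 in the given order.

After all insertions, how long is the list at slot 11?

4

414 → bucket 6
491 → bucket 11
875 → bucket 11 (collision)
971 → bucket 11 (collision)
912 → bucket 0
539 → bucket 11 (collision)
Final buckets:
0: 912
1: _
2: _
3: _
4: _
5: _
6: 414
7: _
8: _
9: _
10: _
11: 491 -> 875 -> 971 -> 539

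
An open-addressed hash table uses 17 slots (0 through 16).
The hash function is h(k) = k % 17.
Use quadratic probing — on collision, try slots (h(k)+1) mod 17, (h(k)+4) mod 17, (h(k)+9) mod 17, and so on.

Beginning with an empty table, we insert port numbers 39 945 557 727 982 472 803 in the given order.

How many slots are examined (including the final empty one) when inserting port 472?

39 hashes to 5; slot 5 is free -> place at 5.
945 hashes to 10; slot 10 is free -> place at 10.
557 hashes to 13; slot 13 is free -> place at 13.
727 hashes to 13; 13 taken -> place at 14.
982 hashes to 13; 13,14 taken -> place at 0.
472 hashes to 13; 13,14,0,5 taken -> place at 12.
803 hashes to 4; slot 4 is free -> place at 4.
Table: [982, ∅, ∅, ∅, 803, 39, ∅, ∅, ∅, ∅, 945, ∅, 472, 557, 727, ∅, ∅]

5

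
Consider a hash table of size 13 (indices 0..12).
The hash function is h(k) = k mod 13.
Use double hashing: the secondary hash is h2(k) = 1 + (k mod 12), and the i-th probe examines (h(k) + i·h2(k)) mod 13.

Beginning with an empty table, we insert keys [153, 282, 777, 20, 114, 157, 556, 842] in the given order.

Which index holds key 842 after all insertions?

153: h=10 => slot 10
282: h=9 => slot 9
777: h=10, h2=10, probe 10,7 => slot 7
20: h=7, h2=9, probe 7,3 => slot 3
114: h=10, h2=7, probe 10,4 => slot 4
157: h=1 => slot 1
556: h=10, h2=5, probe 10,2 => slot 2
842: h=10, h2=3, probe 10,0 => slot 0
Table: [842, 157, 556, 20, 114, ∅, ∅, 777, ∅, 282, 153, ∅, ∅]

0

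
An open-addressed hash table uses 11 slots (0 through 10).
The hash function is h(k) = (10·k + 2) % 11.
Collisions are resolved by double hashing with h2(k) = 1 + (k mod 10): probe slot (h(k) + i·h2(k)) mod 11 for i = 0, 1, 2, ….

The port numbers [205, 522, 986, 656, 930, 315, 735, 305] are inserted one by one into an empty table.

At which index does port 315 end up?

1

Insert 205: h=6, slot 6 empty -> index 6.
Insert 522: h=8, slot 8 empty -> index 8.
Insert 986: h=6, h2=7, slot 6 occupied -> index 2.
Insert 656: h=6, h2=7, slots 6,2 occupied -> index 9.
Insert 930: h=7, slot 7 empty -> index 7.
Insert 315: h=6, h2=6, slot 6 occupied -> index 1.
Insert 735: h=4, slot 4 empty -> index 4.
Insert 305: h=5, slot 5 empty -> index 5.
Table: [-, 315, 986, -, 735, 305, 205, 930, 522, 656, -]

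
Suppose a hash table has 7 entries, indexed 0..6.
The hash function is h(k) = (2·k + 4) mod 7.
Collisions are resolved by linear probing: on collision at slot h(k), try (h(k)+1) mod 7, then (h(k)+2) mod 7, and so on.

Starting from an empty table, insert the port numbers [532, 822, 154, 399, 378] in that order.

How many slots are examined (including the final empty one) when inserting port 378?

4

532 hashes to 4; slot 4 is free -> place at 4.
822 hashes to 3; slot 3 is free -> place at 3.
154 hashes to 4; 4 taken -> place at 5.
399 hashes to 4; 4,5 taken -> place at 6.
378 hashes to 4; 4,5,6 taken -> place at 0.
Table: [378, —, —, 822, 532, 154, 399]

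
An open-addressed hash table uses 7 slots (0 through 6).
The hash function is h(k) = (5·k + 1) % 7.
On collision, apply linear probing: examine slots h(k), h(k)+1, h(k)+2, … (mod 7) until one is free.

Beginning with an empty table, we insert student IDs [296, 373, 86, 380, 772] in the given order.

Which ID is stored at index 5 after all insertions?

296: h=4 -> slot 4
373: h=4, probe 4,5 -> slot 5
86: h=4, probe 4,5,6 -> slot 6
380: h=4, probe 4,5,6,0 -> slot 0
772: h=4, probe 4,5,6,0,1 -> slot 1
Table: [380, 772, _, _, 296, 373, 86]

373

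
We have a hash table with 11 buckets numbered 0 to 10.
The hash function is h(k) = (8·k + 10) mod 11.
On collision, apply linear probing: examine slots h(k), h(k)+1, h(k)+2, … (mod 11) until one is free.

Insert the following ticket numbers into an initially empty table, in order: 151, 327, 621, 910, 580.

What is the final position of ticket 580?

Insert 151: h=8, slot 8 empty → index 8.
Insert 327: h=8, slot 8 occupied → index 9.
Insert 621: h=6, slot 6 empty → index 6.
Insert 910: h=8, slots 8,9 occupied → index 10.
Insert 580: h=8, slots 8,9,10 occupied → index 0.
Table: [580, —, —, —, —, —, 621, —, 151, 327, 910]

0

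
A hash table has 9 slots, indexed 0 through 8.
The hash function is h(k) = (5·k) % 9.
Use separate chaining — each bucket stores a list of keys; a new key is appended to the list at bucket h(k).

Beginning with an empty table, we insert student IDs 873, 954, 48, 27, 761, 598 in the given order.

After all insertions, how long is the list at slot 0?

3

Insert 873: h=0, bucket 0 empty → new chain.
Insert 954: h=0, bucket 0 nonempty → append to chain.
Insert 48: h=6, bucket 6 empty → new chain.
Insert 27: h=0, bucket 0 nonempty → append to chain.
Insert 761: h=7, bucket 7 empty → new chain.
Insert 598: h=2, bucket 2 empty → new chain.
Final buckets:
0: 873 -> 954 -> 27
1: —
2: 598
3: —
4: —
5: —
6: 48
7: 761
8: —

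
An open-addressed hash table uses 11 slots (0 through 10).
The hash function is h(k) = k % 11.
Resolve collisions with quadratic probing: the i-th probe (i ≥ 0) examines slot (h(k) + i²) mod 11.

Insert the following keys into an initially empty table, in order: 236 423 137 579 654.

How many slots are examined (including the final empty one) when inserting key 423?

Insert 236: h=5, slot 5 empty → index 5.
Insert 423: h=5, slot 5 occupied → index 6.
Insert 137: h=5, slots 5,6 occupied → index 9.
Insert 579: h=7, slot 7 empty → index 7.
Insert 654: h=5, slots 5,6,9 occupied → index 3.
Table: [_, _, _, 654, _, 236, 423, 579, _, 137, _]

2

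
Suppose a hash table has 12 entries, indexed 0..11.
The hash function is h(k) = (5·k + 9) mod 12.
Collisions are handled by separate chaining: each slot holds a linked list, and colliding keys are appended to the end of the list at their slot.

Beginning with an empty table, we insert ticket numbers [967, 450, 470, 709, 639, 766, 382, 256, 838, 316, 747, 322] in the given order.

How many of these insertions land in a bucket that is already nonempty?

Insert 967: h=8, bucket 8 empty → new chain.
Insert 450: h=3, bucket 3 empty → new chain.
Insert 470: h=7, bucket 7 empty → new chain.
Insert 709: h=2, bucket 2 empty → new chain.
Insert 639: h=0, bucket 0 empty → new chain.
Insert 766: h=11, bucket 11 empty → new chain.
Insert 382: h=11, bucket 11 nonempty → append to chain.
Insert 256: h=5, bucket 5 empty → new chain.
Insert 838: h=11, bucket 11 nonempty → append to chain.
Insert 316: h=5, bucket 5 nonempty → append to chain.
Insert 747: h=0, bucket 0 nonempty → append to chain.
Insert 322: h=11, bucket 11 nonempty → append to chain.
Final buckets:
0: 639 -> 747
1: .
2: 709
3: 450
4: .
5: 256 -> 316
6: .
7: 470
8: 967
9: .
10: .
11: 766 -> 382 -> 838 -> 322

5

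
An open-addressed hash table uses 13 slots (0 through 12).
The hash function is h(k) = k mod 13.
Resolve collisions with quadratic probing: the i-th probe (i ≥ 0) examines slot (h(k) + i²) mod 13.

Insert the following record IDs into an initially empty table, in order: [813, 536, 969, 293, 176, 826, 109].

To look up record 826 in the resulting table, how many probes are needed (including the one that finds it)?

6

813: h=7 => slot 7
536: h=3 => slot 3
969: h=7, probe 7,8 => slot 8
293: h=7, probe 7,8,11 => slot 11
176: h=7, probe 7,8,11,3,10 => slot 10
826: h=7, probe 7,8,11,3,10,6 => slot 6
109: h=5 => slot 5
Table: [∅, ∅, ∅, 536, ∅, 109, 826, 813, 969, ∅, 176, 293, ∅]
Lookup 826: h=7, probe 7,8,11,3,10,6 → found at 6.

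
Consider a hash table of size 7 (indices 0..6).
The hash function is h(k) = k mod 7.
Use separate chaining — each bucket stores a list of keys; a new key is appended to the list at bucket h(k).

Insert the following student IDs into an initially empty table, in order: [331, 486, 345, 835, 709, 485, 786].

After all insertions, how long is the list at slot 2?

Insert 331: h=2, bucket 2 empty -> new chain.
Insert 486: h=3, bucket 3 empty -> new chain.
Insert 345: h=2, bucket 2 nonempty -> append to chain.
Insert 835: h=2, bucket 2 nonempty -> append to chain.
Insert 709: h=2, bucket 2 nonempty -> append to chain.
Insert 485: h=2, bucket 2 nonempty -> append to chain.
Insert 786: h=2, bucket 2 nonempty -> append to chain.
Final buckets:
0: -
1: -
2: 331 -> 345 -> 835 -> 709 -> 485 -> 786
3: 486
4: -
5: -
6: -

6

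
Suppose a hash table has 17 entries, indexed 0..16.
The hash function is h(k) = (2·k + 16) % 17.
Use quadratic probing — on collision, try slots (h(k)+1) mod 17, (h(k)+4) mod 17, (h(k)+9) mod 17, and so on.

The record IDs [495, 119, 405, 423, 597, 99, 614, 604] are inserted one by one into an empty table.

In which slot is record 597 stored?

4

495 hashes to 3; slot 3 is free => place at 3.
119 hashes to 16; slot 16 is free => place at 16.
405 hashes to 10; slot 10 is free => place at 10.
423 hashes to 12; slot 12 is free => place at 12.
597 hashes to 3; 3 taken => place at 4.
99 hashes to 10; 10 taken => place at 11.
614 hashes to 3; 3,4 taken => place at 7.
604 hashes to 0; slot 0 is free => place at 0.
Table: [604, ., ., 495, 597, ., ., 614, ., ., 405, 99, 423, ., ., ., 119]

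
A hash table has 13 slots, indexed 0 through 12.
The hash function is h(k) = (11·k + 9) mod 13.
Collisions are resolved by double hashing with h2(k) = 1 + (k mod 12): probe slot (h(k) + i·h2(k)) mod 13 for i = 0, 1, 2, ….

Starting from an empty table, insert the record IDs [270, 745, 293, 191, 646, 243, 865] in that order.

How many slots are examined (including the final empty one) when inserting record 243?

3

270 hashes to 2; slot 2 is free => place at 2.
745 hashes to 1; slot 1 is free => place at 1.
293 hashes to 8; slot 8 is free => place at 8.
191 hashes to 4; slot 4 is free => place at 4.
646 hashes to 4, h2=11; 4,2 taken => place at 0.
243 hashes to 4, h2=4; 4,8 taken => place at 12.
865 hashes to 8, h2=2; 8 taken => place at 10.
Table: [646, 745, 270, _, 191, _, _, _, 293, _, 865, _, 243]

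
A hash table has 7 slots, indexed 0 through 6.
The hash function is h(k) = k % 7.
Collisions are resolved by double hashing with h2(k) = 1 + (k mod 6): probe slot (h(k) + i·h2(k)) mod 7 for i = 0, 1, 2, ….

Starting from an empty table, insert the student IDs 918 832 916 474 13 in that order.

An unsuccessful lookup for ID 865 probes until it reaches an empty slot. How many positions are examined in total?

Insert 918: h=1, slot 1 empty -> index 1.
Insert 832: h=6, slot 6 empty -> index 6.
Insert 916: h=6, h2=5, slot 6 occupied -> index 4.
Insert 474: h=5, slot 5 empty -> index 5.
Insert 13: h=6, h2=2, slots 6,1 occupied -> index 3.
Table: [—, 918, —, 13, 916, 474, 832]
Lookup 865: h=4, h2=2, probe 4,6,1,3,5,0 → slot 0 empty, not found.

6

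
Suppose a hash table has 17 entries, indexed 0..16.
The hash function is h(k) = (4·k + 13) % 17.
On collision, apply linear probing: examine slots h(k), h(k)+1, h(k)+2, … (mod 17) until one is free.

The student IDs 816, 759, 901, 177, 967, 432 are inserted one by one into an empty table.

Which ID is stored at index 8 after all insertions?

Insert 816: h=13, slot 13 empty → index 13.
Insert 759: h=6, slot 6 empty → index 6.
Insert 901: h=13, slot 13 occupied → index 14.
Insert 177: h=7, slot 7 empty → index 7.
Insert 967: h=5, slot 5 empty → index 5.
Insert 432: h=7, slot 7 occupied → index 8.
Table: [∅, ∅, ∅, ∅, ∅, 967, 759, 177, 432, ∅, ∅, ∅, ∅, 816, 901, ∅, ∅]

432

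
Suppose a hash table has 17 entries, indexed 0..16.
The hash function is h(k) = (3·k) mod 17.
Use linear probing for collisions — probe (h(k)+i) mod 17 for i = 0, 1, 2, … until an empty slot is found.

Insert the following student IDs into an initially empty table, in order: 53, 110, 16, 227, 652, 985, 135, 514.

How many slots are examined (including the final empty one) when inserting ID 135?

3

53: h=6 -> slot 6
110: h=7 -> slot 7
16: h=14 -> slot 14
227: h=1 -> slot 1
652: h=1, probe 1,2 -> slot 2
985: h=14, probe 14,15 -> slot 15
135: h=14, probe 14,15,16 -> slot 16
514: h=12 -> slot 12
Table: [., 227, 652, ., ., ., 53, 110, ., ., ., ., 514, ., 16, 985, 135]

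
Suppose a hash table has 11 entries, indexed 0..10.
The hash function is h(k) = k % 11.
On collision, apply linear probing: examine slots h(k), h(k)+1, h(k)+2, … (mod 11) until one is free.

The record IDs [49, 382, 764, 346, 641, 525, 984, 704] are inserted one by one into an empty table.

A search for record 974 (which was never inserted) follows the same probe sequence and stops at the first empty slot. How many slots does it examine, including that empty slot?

49: h=5 => slot 5
382: h=8 => slot 8
764: h=5, probe 5,6 => slot 6
346: h=5, probe 5,6,7 => slot 7
641: h=3 => slot 3
525: h=8, probe 8,9 => slot 9
984: h=5, probe 5,6,7,8,9,10 => slot 10
704: h=0 => slot 0
Table: [704, _, _, 641, _, 49, 764, 346, 382, 525, 984]
Lookup 974: h=6, probe 6,7,8,9,10,0,1 → slot 1 empty, not found.

7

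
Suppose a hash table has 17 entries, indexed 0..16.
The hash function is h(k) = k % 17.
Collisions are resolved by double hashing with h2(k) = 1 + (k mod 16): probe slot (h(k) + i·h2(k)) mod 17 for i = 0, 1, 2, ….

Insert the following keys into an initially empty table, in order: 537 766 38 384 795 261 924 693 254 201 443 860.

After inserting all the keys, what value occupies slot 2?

924

Insert 537: h=10, slot 10 empty => index 10.
Insert 766: h=1, slot 1 empty => index 1.
Insert 38: h=4, slot 4 empty => index 4.
Insert 384: h=10, h2=1, slot 10 occupied => index 11.
Insert 795: h=13, slot 13 empty => index 13.
Insert 261: h=6, slot 6 empty => index 6.
Insert 924: h=6, h2=13, slot 6 occupied => index 2.
Insert 693: h=13, h2=6, slots 13,2 occupied => index 8.
Insert 254: h=16, slot 16 empty => index 16.
Insert 201: h=14, slot 14 empty => index 14.
Insert 443: h=1, h2=12, slots 1,13,8 occupied => index 3.
Insert 860: h=10, h2=13, slots 10,6,2 occupied => index 15.
Table: [., 766, 924, 443, 38, ., 261, ., 693, ., 537, 384, ., 795, 201, 860, 254]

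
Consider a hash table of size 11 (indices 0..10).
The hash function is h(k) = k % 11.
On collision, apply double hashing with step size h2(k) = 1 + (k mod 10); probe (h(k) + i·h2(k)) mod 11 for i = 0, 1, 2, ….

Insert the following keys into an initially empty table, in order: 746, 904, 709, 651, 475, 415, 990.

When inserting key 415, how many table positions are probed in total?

746: h=9 → slot 9
904: h=2 → slot 2
709: h=5 → slot 5
651: h=2, h2=2, probe 2,4 → slot 4
475: h=2, h2=6, probe 2,8 → slot 8
415: h=8, h2=6, probe 8,3 → slot 3
990: h=0 → slot 0
Table: [990, —, 904, 415, 651, 709, —, —, 475, 746, —]

2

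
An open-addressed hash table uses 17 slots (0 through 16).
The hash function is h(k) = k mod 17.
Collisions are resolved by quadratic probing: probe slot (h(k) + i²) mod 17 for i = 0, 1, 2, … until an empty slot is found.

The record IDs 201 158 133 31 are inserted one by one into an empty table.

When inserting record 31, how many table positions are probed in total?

3

201 hashes to 14; slot 14 is free => place at 14.
158 hashes to 5; slot 5 is free => place at 5.
133 hashes to 14; 14 taken => place at 15.
31 hashes to 14; 14,15 taken => place at 1.
Table: [—, 31, —, —, —, 158, —, —, —, —, —, —, —, —, 201, 133, —]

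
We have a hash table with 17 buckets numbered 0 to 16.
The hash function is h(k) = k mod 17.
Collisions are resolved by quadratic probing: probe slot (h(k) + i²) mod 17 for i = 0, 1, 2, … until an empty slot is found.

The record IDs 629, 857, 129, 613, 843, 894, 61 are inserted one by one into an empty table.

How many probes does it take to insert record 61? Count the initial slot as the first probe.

4

629: h=0 => slot 0
857: h=7 => slot 7
129: h=10 => slot 10
613: h=1 => slot 1
843: h=10, probe 10,11 => slot 11
894: h=10, probe 10,11,14 => slot 14
61: h=10, probe 10,11,14,2 => slot 2
Table: [629, 613, 61, ∅, ∅, ∅, ∅, 857, ∅, ∅, 129, 843, ∅, ∅, 894, ∅, ∅]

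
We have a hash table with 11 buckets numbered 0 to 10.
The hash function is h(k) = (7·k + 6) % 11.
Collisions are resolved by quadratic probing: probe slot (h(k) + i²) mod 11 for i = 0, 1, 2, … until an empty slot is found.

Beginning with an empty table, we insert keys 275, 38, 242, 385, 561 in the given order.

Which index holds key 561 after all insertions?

275: h=6 => slot 6
38: h=8 => slot 8
242: h=6, probe 6,7 => slot 7
385: h=6, probe 6,7,10 => slot 10
561: h=6, probe 6,7,10,4 => slot 4
Table: [—, —, —, —, 561, —, 275, 242, 38, —, 385]

4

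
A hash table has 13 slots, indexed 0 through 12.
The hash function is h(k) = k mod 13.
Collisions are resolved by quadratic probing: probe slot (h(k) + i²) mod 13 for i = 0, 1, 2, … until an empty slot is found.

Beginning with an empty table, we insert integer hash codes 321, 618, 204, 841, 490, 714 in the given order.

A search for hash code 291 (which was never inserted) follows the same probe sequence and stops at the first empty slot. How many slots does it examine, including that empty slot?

2

321 hashes to 9; slot 9 is free → place at 9.
618 hashes to 7; slot 7 is free → place at 7.
204 hashes to 9; 9 taken → place at 10.
841 hashes to 9; 9,10 taken → place at 0.
490 hashes to 9; 9,10,0 taken → place at 5.
714 hashes to 12; slot 12 is free → place at 12.
Table: [841, -, -, -, -, 490, -, 618, -, 321, 204, -, 714]
Lookup 291: h=5, probe 5,6 → slot 6 empty, not found.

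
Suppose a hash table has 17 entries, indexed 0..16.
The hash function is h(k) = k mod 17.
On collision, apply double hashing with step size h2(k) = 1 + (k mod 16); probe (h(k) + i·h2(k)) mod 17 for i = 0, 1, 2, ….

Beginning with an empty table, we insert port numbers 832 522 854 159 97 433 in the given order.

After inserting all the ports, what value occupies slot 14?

97

832 hashes to 16; slot 16 is free -> place at 16.
522 hashes to 12; slot 12 is free -> place at 12.
854 hashes to 4; slot 4 is free -> place at 4.
159 hashes to 6; slot 6 is free -> place at 6.
97 hashes to 12, h2=2; 12 taken -> place at 14.
433 hashes to 8; slot 8 is free -> place at 8.
Table: [—, —, —, —, 854, —, 159, —, 433, —, —, —, 522, —, 97, —, 832]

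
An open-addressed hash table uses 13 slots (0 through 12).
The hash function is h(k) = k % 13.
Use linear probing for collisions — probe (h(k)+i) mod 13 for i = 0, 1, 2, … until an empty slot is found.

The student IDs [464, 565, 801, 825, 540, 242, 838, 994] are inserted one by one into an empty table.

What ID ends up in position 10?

540

464 hashes to 9; slot 9 is free → place at 9.
565 hashes to 6; slot 6 is free → place at 6.
801 hashes to 8; slot 8 is free → place at 8.
825 hashes to 6; 6 taken → place at 7.
540 hashes to 7; 7,8,9 taken → place at 10.
242 hashes to 8; 8,9,10 taken → place at 11.
838 hashes to 6; 6,7,8,9,10,11 taken → place at 12.
994 hashes to 6; 6,7,8,9,10,11,12 taken → place at 0.
Table: [994, ∅, ∅, ∅, ∅, ∅, 565, 825, 801, 464, 540, 242, 838]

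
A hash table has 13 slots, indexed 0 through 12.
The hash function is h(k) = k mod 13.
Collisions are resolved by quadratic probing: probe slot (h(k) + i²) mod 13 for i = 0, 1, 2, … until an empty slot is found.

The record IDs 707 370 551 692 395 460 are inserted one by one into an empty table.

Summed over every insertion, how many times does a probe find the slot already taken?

707: h=5 -> slot 5
370: h=6 -> slot 6
551: h=5, probe 5,6,9 -> slot 9
692: h=3 -> slot 3
395: h=5, probe 5,6,9,1 -> slot 1
460: h=5, probe 5,6,9,1,8 -> slot 8
Table: [—, 395, —, 692, —, 707, 370, —, 460, 551, —, —, —]

9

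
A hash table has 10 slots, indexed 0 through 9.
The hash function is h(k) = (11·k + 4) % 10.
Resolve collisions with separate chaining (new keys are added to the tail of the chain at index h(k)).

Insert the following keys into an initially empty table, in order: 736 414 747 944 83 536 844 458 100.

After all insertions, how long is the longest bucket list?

3

Insert 736: h=0, bucket 0 empty -> new chain.
Insert 414: h=8, bucket 8 empty -> new chain.
Insert 747: h=1, bucket 1 empty -> new chain.
Insert 944: h=8, bucket 8 nonempty -> append to chain.
Insert 83: h=7, bucket 7 empty -> new chain.
Insert 536: h=0, bucket 0 nonempty -> append to chain.
Insert 844: h=8, bucket 8 nonempty -> append to chain.
Insert 458: h=2, bucket 2 empty -> new chain.
Insert 100: h=4, bucket 4 empty -> new chain.
Final buckets:
0: 736 -> 536
1: 747
2: 458
3: .
4: 100
5: .
6: .
7: 83
8: 414 -> 944 -> 844
9: .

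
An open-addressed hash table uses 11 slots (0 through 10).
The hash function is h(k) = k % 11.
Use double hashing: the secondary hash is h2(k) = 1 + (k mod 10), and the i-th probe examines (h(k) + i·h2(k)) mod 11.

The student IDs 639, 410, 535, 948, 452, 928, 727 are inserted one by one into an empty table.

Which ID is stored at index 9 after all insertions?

639 hashes to 1; slot 1 is free => place at 1.
410 hashes to 3; slot 3 is free => place at 3.
535 hashes to 7; slot 7 is free => place at 7.
948 hashes to 2; slot 2 is free => place at 2.
452 hashes to 1, h2=3; 1 taken => place at 4.
928 hashes to 4, h2=9; 4,2 taken => place at 0.
727 hashes to 1, h2=8; 1 taken => place at 9.
Table: [928, 639, 948, 410, 452, -, -, 535, -, 727, -]

727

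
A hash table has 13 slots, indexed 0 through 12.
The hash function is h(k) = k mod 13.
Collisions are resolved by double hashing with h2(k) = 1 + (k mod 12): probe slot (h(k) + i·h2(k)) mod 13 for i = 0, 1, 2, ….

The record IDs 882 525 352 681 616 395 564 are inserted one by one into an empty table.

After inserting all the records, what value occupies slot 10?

616

882 hashes to 11; slot 11 is free → place at 11.
525 hashes to 5; slot 5 is free → place at 5.
352 hashes to 1; slot 1 is free → place at 1.
681 hashes to 5, h2=10; 5 taken → place at 2.
616 hashes to 5, h2=5; 5 taken → place at 10.
395 hashes to 5, h2=12; 5 taken → place at 4.
564 hashes to 5, h2=1; 5 taken → place at 6.
Table: [., 352, 681, ., 395, 525, 564, ., ., ., 616, 882, .]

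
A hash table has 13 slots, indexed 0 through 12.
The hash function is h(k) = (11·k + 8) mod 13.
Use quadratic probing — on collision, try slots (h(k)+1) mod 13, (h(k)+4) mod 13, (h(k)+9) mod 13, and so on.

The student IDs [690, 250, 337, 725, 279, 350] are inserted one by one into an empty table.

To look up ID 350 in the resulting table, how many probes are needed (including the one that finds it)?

690 hashes to 6; slot 6 is free → place at 6.
250 hashes to 2; slot 2 is free → place at 2.
337 hashes to 10; slot 10 is free → place at 10.
725 hashes to 1; slot 1 is free → place at 1.
279 hashes to 9; slot 9 is free → place at 9.
350 hashes to 10; 10 taken → place at 11.
Table: [., 725, 250, ., ., ., 690, ., ., 279, 337, 350, .]
Lookup 350: h=10, probe 10,11 → found at 11.

2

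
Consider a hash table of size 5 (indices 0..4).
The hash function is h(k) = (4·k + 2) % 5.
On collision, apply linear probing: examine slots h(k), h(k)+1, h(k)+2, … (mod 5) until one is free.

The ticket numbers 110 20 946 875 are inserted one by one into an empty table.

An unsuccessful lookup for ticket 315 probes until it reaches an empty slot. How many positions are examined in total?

110: h=2 => slot 2
20: h=2, probe 2,3 => slot 3
946: h=1 => slot 1
875: h=2, probe 2,3,4 => slot 4
Table: [-, 946, 110, 20, 875]
Lookup 315: h=2, probe 2,3,4,0 → slot 0 empty, not found.

4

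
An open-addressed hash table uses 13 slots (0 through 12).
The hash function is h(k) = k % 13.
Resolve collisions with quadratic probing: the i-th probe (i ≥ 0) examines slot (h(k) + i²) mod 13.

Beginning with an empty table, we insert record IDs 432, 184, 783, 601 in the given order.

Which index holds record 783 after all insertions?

432 hashes to 3; slot 3 is free -> place at 3.
184 hashes to 2; slot 2 is free -> place at 2.
783 hashes to 3; 3 taken -> place at 4.
601 hashes to 3; 3,4 taken -> place at 7.
Table: [-, -, 184, 432, 783, -, -, 601, -, -, -, -, -]

4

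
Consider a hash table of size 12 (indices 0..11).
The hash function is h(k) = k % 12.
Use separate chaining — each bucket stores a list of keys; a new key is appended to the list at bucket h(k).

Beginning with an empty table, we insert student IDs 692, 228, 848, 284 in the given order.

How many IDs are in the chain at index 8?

3

Insert 692: h=8, bucket 8 empty → new chain.
Insert 228: h=0, bucket 0 empty → new chain.
Insert 848: h=8, bucket 8 nonempty → append to chain.
Insert 284: h=8, bucket 8 nonempty → append to chain.
Final buckets:
0: 228
1: —
2: —
3: —
4: —
5: —
6: —
7: —
8: 692 -> 848 -> 284
9: —
10: —
11: —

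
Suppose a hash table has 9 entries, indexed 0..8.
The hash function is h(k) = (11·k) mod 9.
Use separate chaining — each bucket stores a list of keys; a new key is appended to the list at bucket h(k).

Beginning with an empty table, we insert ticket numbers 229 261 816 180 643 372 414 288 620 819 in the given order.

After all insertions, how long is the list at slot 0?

Insert 229: h=8, bucket 8 empty -> new chain.
Insert 261: h=0, bucket 0 empty -> new chain.
Insert 816: h=3, bucket 3 empty -> new chain.
Insert 180: h=0, bucket 0 nonempty -> append to chain.
Insert 643: h=8, bucket 8 nonempty -> append to chain.
Insert 372: h=6, bucket 6 empty -> new chain.
Insert 414: h=0, bucket 0 nonempty -> append to chain.
Insert 288: h=0, bucket 0 nonempty -> append to chain.
Insert 620: h=7, bucket 7 empty -> new chain.
Insert 819: h=0, bucket 0 nonempty -> append to chain.
Final buckets:
0: 261 -> 180 -> 414 -> 288 -> 819
1: _
2: _
3: 816
4: _
5: _
6: 372
7: 620
8: 229 -> 643

5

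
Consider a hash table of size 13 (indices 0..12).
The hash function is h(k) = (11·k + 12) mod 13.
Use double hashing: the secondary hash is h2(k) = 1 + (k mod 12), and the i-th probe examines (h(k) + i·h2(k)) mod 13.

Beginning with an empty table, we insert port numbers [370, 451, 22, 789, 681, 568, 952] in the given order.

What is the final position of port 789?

4

370 hashes to 0; slot 0 is free -> place at 0.
451 hashes to 7; slot 7 is free -> place at 7.
22 hashes to 7, h2=11; 7 taken -> place at 5.
789 hashes to 7, h2=10; 7 taken -> place at 4.
681 hashes to 2; slot 2 is free -> place at 2.
568 hashes to 7, h2=5; 7 taken -> place at 12.
952 hashes to 6; slot 6 is free -> place at 6.
Table: [370, ∅, 681, ∅, 789, 22, 952, 451, ∅, ∅, ∅, ∅, 568]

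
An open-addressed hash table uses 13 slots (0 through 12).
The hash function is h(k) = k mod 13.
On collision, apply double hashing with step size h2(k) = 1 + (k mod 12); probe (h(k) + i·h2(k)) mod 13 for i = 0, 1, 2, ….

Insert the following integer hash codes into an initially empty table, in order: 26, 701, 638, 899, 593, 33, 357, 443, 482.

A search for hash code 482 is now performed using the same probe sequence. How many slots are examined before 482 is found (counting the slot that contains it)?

2

Insert 26: h=0, slot 0 empty -> index 0.
Insert 701: h=12, slot 12 empty -> index 12.
Insert 638: h=1, slot 1 empty -> index 1.
Insert 899: h=2, slot 2 empty -> index 2.
Insert 593: h=8, slot 8 empty -> index 8.
Insert 33: h=7, slot 7 empty -> index 7.
Insert 357: h=6, slot 6 empty -> index 6.
Insert 443: h=1, h2=12, slots 1,0,12 occupied -> index 11.
Insert 482: h=1, h2=3, slot 1 occupied -> index 4.
Table: [26, 638, 899, ∅, 482, ∅, 357, 33, 593, ∅, ∅, 443, 701]
Lookup 482: h=1, h2=3, probe 1,4 → found at 4.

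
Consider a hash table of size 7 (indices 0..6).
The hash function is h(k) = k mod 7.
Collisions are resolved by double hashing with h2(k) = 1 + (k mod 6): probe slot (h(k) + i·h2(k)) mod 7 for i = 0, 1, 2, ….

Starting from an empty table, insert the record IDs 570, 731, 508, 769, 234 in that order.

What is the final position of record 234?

5

570: h=3 => slot 3
731: h=3, h2=6, probe 3,2 => slot 2
508: h=4 => slot 4
769: h=6 => slot 6
234: h=3, h2=1, probe 3,4,5 => slot 5
Table: [-, -, 731, 570, 508, 234, 769]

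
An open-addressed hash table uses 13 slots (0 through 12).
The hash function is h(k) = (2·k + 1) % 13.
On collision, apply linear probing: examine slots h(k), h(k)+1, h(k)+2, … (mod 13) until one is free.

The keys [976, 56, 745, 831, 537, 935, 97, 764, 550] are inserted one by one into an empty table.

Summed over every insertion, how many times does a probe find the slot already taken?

976 hashes to 3; slot 3 is free → place at 3.
56 hashes to 9; slot 9 is free → place at 9.
745 hashes to 9; 9 taken → place at 10.
831 hashes to 12; slot 12 is free → place at 12.
537 hashes to 9; 9,10 taken → place at 11.
935 hashes to 12; 12 taken → place at 0.
97 hashes to 0; 0 taken → place at 1.
764 hashes to 8; slot 8 is free → place at 8.
550 hashes to 9; 9,10,11,12,0,1 taken → place at 2.
Table: [935, 97, 550, 976, —, —, —, —, 764, 56, 745, 537, 831]

11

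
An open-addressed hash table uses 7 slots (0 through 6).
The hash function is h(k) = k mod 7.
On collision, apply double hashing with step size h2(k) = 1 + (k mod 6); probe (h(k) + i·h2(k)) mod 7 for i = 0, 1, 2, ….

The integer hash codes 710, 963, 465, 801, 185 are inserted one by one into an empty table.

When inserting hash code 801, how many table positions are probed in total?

4

710: h=3 → slot 3
963: h=4 → slot 4
465: h=3, h2=4, probe 3,0 → slot 0
801: h=3, h2=4, probe 3,0,4,1 → slot 1
185: h=3, h2=6, probe 3,2 → slot 2
Table: [465, 801, 185, 710, 963, _, _]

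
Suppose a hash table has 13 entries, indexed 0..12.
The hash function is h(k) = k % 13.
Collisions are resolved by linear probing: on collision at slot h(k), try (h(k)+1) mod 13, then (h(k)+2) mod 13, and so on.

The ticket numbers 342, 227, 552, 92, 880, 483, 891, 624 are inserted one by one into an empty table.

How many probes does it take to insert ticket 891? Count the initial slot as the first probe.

342: h=4 -> slot 4
227: h=6 -> slot 6
552: h=6, probe 6,7 -> slot 7
92: h=1 -> slot 1
880: h=9 -> slot 9
483: h=2 -> slot 2
891: h=7, probe 7,8 -> slot 8
624: h=0 -> slot 0
Table: [624, 92, 483, —, 342, —, 227, 552, 891, 880, —, —, —]

2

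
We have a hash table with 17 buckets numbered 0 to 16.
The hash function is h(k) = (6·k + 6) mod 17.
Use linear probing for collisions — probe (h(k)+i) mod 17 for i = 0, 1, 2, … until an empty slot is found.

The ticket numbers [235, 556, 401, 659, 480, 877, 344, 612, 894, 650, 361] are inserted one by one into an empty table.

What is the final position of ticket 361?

Insert 235: h=5, slot 5 empty => index 5.
Insert 556: h=10, slot 10 empty => index 10.
Insert 401: h=15, slot 15 empty => index 15.
Insert 659: h=16, slot 16 empty => index 16.
Insert 480: h=13, slot 13 empty => index 13.
Insert 877: h=15, slots 15,16 occupied => index 0.
Insert 344: h=13, slot 13 occupied => index 14.
Insert 612: h=6, slot 6 empty => index 6.
Insert 894: h=15, slots 15,16,0 occupied => index 1.
Insert 650: h=13, slots 13,14,15,16,0,1 occupied => index 2.
Insert 361: h=13, slots 13,14,15,16,0,1,2 occupied => index 3.
Table: [877, 894, 650, 361, ∅, 235, 612, ∅, ∅, ∅, 556, ∅, ∅, 480, 344, 401, 659]

3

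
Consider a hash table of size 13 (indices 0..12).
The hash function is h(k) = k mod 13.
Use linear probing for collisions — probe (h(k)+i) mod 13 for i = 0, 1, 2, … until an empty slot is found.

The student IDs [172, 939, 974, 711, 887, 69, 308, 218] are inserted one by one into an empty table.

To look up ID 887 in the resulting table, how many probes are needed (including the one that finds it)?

3

172 hashes to 3; slot 3 is free → place at 3.
939 hashes to 3; 3 taken → place at 4.
974 hashes to 12; slot 12 is free → place at 12.
711 hashes to 9; slot 9 is free → place at 9.
887 hashes to 3; 3,4 taken → place at 5.
69 hashes to 4; 4,5 taken → place at 6.
308 hashes to 9; 9 taken → place at 10.
218 hashes to 10; 10 taken → place at 11.
Table: [., ., ., 172, 939, 887, 69, ., ., 711, 308, 218, 974]
Lookup 887: h=3, probe 3,4,5 → found at 5.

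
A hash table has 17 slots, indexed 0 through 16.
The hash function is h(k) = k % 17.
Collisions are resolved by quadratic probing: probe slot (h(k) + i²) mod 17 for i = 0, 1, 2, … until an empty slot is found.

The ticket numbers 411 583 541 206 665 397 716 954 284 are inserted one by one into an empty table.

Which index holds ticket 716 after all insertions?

11

411 hashes to 3; slot 3 is free => place at 3.
583 hashes to 5; slot 5 is free => place at 5.
541 hashes to 14; slot 14 is free => place at 14.
206 hashes to 2; slot 2 is free => place at 2.
665 hashes to 2; 2,3 taken => place at 6.
397 hashes to 6; 6 taken => place at 7.
716 hashes to 2; 2,3,6 taken => place at 11.
954 hashes to 2; 2,3,6,11 taken => place at 1.
284 hashes to 12; slot 12 is free => place at 12.
Table: [_, 954, 206, 411, _, 583, 665, 397, _, _, _, 716, 284, _, 541, _, _]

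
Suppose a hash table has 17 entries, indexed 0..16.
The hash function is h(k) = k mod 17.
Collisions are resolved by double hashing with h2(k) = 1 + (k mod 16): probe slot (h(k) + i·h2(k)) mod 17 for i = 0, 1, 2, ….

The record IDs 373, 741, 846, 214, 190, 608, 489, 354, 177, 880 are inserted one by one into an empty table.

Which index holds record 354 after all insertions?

Insert 373: h=16, slot 16 empty -> index 16.
Insert 741: h=10, slot 10 empty -> index 10.
Insert 846: h=13, slot 13 empty -> index 13.
Insert 214: h=10, h2=7, slot 10 occupied -> index 0.
Insert 190: h=3, slot 3 empty -> index 3.
Insert 608: h=13, h2=1, slot 13 occupied -> index 14.
Insert 489: h=13, h2=10, slot 13 occupied -> index 6.
Insert 354: h=14, h2=3, slots 14,0,3,6 occupied -> index 9.
Insert 177: h=7, slot 7 empty -> index 7.
Insert 880: h=13, h2=1, slots 13,14 occupied -> index 15.
Table: [214, ., ., 190, ., ., 489, 177, ., 354, 741, ., ., 846, 608, 880, 373]

9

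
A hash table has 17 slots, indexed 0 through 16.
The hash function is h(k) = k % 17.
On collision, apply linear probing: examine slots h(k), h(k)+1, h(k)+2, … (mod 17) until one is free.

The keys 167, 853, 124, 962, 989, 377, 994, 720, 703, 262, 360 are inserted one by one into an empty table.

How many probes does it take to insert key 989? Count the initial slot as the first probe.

167 hashes to 14; slot 14 is free => place at 14.
853 hashes to 3; slot 3 is free => place at 3.
124 hashes to 5; slot 5 is free => place at 5.
962 hashes to 10; slot 10 is free => place at 10.
989 hashes to 3; 3 taken => place at 4.
377 hashes to 3; 3,4,5 taken => place at 6.
994 hashes to 8; slot 8 is free => place at 8.
720 hashes to 6; 6 taken => place at 7.
703 hashes to 6; 6,7,8 taken => place at 9.
262 hashes to 7; 7,8,9,10 taken => place at 11.
360 hashes to 3; 3,4,5,6,7,8,9,10,11 taken => place at 12.
Table: [_, _, _, 853, 989, 124, 377, 720, 994, 703, 962, 262, 360, _, 167, _, _]

2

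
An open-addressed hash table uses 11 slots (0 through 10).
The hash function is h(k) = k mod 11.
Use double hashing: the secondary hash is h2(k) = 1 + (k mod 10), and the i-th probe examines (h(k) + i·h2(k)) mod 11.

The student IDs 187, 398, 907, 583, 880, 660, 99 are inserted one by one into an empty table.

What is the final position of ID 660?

187 hashes to 0; slot 0 is free => place at 0.
398 hashes to 2; slot 2 is free => place at 2.
907 hashes to 5; slot 5 is free => place at 5.
583 hashes to 0, h2=4; 0 taken => place at 4.
880 hashes to 0, h2=1; 0 taken => place at 1.
660 hashes to 0, h2=1; 0,1,2 taken => place at 3.
99 hashes to 0, h2=10; 0 taken => place at 10.
Table: [187, 880, 398, 660, 583, 907, ., ., ., ., 99]

3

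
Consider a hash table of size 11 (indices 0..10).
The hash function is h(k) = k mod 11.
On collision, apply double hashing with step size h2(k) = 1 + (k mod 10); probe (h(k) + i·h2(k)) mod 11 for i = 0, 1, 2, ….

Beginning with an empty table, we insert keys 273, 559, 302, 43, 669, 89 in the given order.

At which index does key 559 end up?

8

Insert 273: h=9, slot 9 empty => index 9.
Insert 559: h=9, h2=10, slot 9 occupied => index 8.
Insert 302: h=5, slot 5 empty => index 5.
Insert 43: h=10, slot 10 empty => index 10.
Insert 669: h=9, h2=10, slots 9,8 occupied => index 7.
Insert 89: h=1, slot 1 empty => index 1.
Table: [-, 89, -, -, -, 302, -, 669, 559, 273, 43]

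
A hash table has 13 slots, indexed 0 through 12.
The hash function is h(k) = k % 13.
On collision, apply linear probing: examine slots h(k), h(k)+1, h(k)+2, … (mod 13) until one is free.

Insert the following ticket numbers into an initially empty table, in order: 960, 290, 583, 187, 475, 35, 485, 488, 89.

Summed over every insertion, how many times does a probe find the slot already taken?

6

960: h=11 -> slot 11
290: h=4 -> slot 4
583: h=11, probe 11,12 -> slot 12
187: h=5 -> slot 5
475: h=7 -> slot 7
35: h=9 -> slot 9
485: h=4, probe 4,5,6 -> slot 6
488: h=7, probe 7,8 -> slot 8
89: h=11, probe 11,12,0 -> slot 0
Table: [89, _, _, _, 290, 187, 485, 475, 488, 35, _, 960, 583]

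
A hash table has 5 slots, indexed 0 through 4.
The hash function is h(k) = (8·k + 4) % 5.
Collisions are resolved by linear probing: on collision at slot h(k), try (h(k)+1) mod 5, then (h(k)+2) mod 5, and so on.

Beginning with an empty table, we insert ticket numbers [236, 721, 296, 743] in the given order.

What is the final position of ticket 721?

236 hashes to 2; slot 2 is free -> place at 2.
721 hashes to 2; 2 taken -> place at 3.
296 hashes to 2; 2,3 taken -> place at 4.
743 hashes to 3; 3,4 taken -> place at 0.
Table: [743, ., 236, 721, 296]

3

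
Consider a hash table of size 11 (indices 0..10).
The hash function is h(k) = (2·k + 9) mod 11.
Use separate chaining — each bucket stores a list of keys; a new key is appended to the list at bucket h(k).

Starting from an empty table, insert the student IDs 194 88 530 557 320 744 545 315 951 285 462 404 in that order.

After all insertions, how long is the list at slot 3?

1

194 → bucket 1
88 → bucket 9
530 → bucket 2
557 → bucket 1 (collision)
320 → bucket 0
744 → bucket 1 (collision)
545 → bucket 10
315 → bucket 1 (collision)
951 → bucket 8
285 → bucket 7
462 → bucket 9 (collision)
404 → bucket 3
Final buckets:
0: 320
1: 194 -> 557 -> 744 -> 315
2: 530
3: 404
4: —
5: —
6: —
7: 285
8: 951
9: 88 -> 462
10: 545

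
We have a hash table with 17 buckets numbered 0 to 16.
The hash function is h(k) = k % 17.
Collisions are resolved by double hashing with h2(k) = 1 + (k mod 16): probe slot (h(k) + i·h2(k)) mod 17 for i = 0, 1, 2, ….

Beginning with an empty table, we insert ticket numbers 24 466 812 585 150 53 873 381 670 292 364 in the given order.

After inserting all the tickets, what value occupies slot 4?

24: h=7 => slot 7
466: h=7, h2=3, probe 7,10 => slot 10
812: h=13 => slot 13
585: h=7, h2=10, probe 7,0 => slot 0
150: h=14 => slot 14
53: h=2 => slot 2
873: h=6 => slot 6
381: h=7, h2=14, probe 7,4 => slot 4
670: h=7, h2=15, probe 7,5 => slot 5
292: h=3 => slot 3
364: h=7, h2=13, probe 7,3,16 => slot 16
Table: [585, ∅, 53, 292, 381, 670, 873, 24, ∅, ∅, 466, ∅, ∅, 812, 150, ∅, 364]

381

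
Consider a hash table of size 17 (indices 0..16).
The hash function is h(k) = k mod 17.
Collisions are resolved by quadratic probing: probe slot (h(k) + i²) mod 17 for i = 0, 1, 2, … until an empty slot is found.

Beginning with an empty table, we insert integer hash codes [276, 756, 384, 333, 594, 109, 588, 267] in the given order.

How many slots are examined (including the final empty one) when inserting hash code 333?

Insert 276: h=4, slot 4 empty => index 4.
Insert 756: h=8, slot 8 empty => index 8.
Insert 384: h=10, slot 10 empty => index 10.
Insert 333: h=10, slot 10 occupied => index 11.
Insert 594: h=16, slot 16 empty => index 16.
Insert 109: h=7, slot 7 empty => index 7.
Insert 588: h=10, slots 10,11 occupied => index 14.
Insert 267: h=12, slot 12 empty => index 12.
Table: [., ., ., ., 276, ., ., 109, 756, ., 384, 333, 267, ., 588, ., 594]

2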